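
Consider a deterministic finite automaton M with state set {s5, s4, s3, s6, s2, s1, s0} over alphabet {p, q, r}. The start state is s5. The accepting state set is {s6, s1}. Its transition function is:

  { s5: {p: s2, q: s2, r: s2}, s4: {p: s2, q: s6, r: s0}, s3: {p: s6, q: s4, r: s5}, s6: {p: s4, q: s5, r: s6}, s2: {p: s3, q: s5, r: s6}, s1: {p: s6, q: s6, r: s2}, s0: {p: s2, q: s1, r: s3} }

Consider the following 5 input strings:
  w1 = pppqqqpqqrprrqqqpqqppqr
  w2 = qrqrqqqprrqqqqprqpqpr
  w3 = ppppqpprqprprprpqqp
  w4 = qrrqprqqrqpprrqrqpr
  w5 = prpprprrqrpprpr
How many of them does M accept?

3

w1: s5 → s2 → s3 → s6 → s5 → s2 → s5 → s2 → s5 → s2 → s6 → s4 → s0 → s3 → s4 → s6 → s5 → s2 → s5 → s2 → s3 → s6 → s5 → s2  → end s2, rejected
w2: s5 → s2 → s6 → s5 → s2 → s5 → s2 → s5 → s2 → s6 → s6 → s5 → s2 → s5 → s2 → s3 → s5 → s2 → s3 → s4 → s2 → s6  → end s6, accepted
w3: s5 → s2 → s3 → s6 → s4 → s6 → s4 → s2 → s6 → s5 → s2 → s6 → s4 → s0 → s2 → s6 → s4 → s6 → s5 → s2  → end s2, rejected
w4: s5 → s2 → s6 → s6 → s5 → s2 → s6 → s5 → s2 → s6 → s5 → s2 → s3 → s5 → s2 → s5 → s2 → s5 → s2 → s6  → end s6, accepted
w5: s5 → s2 → s6 → s4 → s2 → s6 → s4 → s0 → s3 → s4 → s0 → s2 → s3 → s5 → s2 → s6  → end s6, accepted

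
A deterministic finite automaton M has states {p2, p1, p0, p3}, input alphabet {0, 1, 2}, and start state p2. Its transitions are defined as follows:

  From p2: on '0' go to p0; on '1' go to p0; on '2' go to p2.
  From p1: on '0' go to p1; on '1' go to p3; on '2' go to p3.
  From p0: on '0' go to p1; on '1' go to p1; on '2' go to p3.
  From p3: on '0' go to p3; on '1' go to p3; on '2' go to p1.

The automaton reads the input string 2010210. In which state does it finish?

start at p2
read '2': p2 → p2
read '0': p2 → p0
read '1': p0 → p1
read '0': p1 → p1
read '2': p1 → p3
read '1': p3 → p3
read '0': p3 → p3

p3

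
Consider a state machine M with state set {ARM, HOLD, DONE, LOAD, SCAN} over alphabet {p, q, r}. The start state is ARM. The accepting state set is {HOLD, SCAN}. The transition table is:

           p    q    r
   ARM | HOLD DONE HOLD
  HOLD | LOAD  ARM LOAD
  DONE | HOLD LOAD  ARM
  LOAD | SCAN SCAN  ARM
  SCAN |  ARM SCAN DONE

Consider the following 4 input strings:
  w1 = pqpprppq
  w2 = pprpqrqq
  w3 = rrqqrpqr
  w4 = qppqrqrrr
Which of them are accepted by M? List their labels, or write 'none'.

w1, w3

w1: ARM → HOLD → ARM → HOLD → LOAD → ARM → HOLD → LOAD → SCAN  → end SCAN, accepted
w2: ARM → HOLD → LOAD → ARM → HOLD → ARM → HOLD → ARM → DONE  → end DONE, rejected
w3: ARM → HOLD → LOAD → SCAN → SCAN → DONE → HOLD → ARM → HOLD  → end HOLD, accepted
w4: ARM → DONE → HOLD → LOAD → SCAN → DONE → LOAD → ARM → HOLD → LOAD  → end LOAD, rejected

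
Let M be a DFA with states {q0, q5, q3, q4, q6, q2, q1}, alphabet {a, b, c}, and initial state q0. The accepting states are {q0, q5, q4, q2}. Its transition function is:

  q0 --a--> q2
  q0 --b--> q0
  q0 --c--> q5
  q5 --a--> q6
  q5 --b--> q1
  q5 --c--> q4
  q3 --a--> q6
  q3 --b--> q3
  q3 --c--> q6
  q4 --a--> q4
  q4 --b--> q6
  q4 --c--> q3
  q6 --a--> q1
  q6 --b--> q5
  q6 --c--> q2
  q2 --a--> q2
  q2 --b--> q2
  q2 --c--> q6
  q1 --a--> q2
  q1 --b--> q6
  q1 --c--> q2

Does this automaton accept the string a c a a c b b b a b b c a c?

Trace: q0 -a-> q2 -c-> q6 -a-> q1 -a-> q2 -c-> q6 -b-> q5 -b-> q1 -b-> q6 -a-> q1 -b-> q6 -b-> q5 -c-> q4 -a-> q4 -c-> q3
End state q3 is not accepting.

No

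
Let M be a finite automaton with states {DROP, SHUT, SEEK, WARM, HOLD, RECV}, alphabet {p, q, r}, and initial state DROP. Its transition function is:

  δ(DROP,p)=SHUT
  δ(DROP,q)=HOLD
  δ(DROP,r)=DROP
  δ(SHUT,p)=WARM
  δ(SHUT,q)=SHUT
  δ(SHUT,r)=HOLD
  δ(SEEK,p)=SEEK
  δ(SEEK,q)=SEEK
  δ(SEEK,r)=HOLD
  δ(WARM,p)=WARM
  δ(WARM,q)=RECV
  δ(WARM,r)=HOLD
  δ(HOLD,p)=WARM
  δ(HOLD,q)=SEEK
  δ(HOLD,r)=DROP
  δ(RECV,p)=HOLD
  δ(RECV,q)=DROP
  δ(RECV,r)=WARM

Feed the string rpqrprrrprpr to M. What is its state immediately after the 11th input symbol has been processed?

WARM

start at DROP
read 'r': DROP → DROP
read 'p': DROP → SHUT
read 'q': SHUT → SHUT
read 'r': SHUT → HOLD
read 'p': HOLD → WARM
read 'r': WARM → HOLD
read 'r': HOLD → DROP
read 'r': DROP → DROP
read 'p': DROP → SHUT
read 'r': SHUT → HOLD
read 'p': HOLD → WARM
After 11 symbols: WARM.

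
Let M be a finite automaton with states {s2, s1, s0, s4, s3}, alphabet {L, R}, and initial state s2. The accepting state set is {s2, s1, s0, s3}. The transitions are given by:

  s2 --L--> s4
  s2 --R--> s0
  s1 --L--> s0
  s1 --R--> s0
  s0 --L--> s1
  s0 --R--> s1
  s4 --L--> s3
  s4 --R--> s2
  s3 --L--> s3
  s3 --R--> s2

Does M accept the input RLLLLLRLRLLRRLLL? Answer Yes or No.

Yes

s2 → s0 → s1 → s0 → s1 → s0 → s1 → s0 → s1 → s0 → s1 → s0 → s1 → s0 → s1 → s0 → s1
End state s1 is accepting.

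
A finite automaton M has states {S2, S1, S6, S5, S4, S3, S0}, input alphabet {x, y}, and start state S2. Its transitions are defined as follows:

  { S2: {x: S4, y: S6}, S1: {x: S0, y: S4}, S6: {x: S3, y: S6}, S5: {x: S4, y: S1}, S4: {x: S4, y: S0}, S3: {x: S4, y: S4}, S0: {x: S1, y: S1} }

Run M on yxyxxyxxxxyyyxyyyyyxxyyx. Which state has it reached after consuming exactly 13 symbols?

S0

S2 → S6 → S3 → S4 → S4 → S4 → S0 → S1 → S0 → S1 → S0 → S1 → S4 → S0
After 13 symbols: S0.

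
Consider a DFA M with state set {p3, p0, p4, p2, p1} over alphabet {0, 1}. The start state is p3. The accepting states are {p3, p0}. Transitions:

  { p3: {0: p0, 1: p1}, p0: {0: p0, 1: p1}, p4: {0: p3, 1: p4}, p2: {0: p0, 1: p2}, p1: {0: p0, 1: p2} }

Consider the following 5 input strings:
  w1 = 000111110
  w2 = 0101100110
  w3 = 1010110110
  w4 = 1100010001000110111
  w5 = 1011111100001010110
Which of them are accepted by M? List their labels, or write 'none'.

w1:
  start at p3
  read '0': p3 → p0
  read '0': p0 → p0
  read '0': p0 → p0
  read '1': p0 → p1
  read '1': p1 → p2
  read '1': p2 → p2
  read '1': p2 → p2
  read '1': p2 → p2
  read '0': p2 → p0
  end p0, accepted
w2:
  start at p3
  read '0': p3 → p0
  read '1': p0 → p1
  read '0': p1 → p0
  read '1': p0 → p1
  read '1': p1 → p2
  read '0': p2 → p0
  read '0': p0 → p0
  read '1': p0 → p1
  read '1': p1 → p2
  read '0': p2 → p0
  end p0, accepted
w3:
  start at p3
  read '1': p3 → p1
  read '0': p1 → p0
  read '1': p0 → p1
  read '0': p1 → p0
  read '1': p0 → p1
  read '1': p1 → p2
  read '0': p2 → p0
  read '1': p0 → p1
  read '1': p1 → p2
  read '0': p2 → p0
  end p0, accepted
w4:
  start at p3
  read '1': p3 → p1
  read '1': p1 → p2
  read '0': p2 → p0
  read '0': p0 → p0
  read '0': p0 → p0
  read '1': p0 → p1
  read '0': p1 → p0
  read '0': p0 → p0
  read '0': p0 → p0
  read '1': p0 → p1
  read '0': p1 → p0
  read '0': p0 → p0
  read '0': p0 → p0
  read '1': p0 → p1
  read '1': p1 → p2
  read '0': p2 → p0
  read '1': p0 → p1
  read '1': p1 → p2
  read '1': p2 → p2
  end p2, rejected
w5:
  start at p3
  read '1': p3 → p1
  read '0': p1 → p0
  read '1': p0 → p1
  read '1': p1 → p2
  read '1': p2 → p2
  read '1': p2 → p2
  read '1': p2 → p2
  read '1': p2 → p2
  read '0': p2 → p0
  read '0': p0 → p0
  read '0': p0 → p0
  read '0': p0 → p0
  read '1': p0 → p1
  read '0': p1 → p0
  read '1': p0 → p1
  read '0': p1 → p0
  read '1': p0 → p1
  read '1': p1 → p2
  read '0': p2 → p0
  end p0, accepted

w1, w2, w3, w5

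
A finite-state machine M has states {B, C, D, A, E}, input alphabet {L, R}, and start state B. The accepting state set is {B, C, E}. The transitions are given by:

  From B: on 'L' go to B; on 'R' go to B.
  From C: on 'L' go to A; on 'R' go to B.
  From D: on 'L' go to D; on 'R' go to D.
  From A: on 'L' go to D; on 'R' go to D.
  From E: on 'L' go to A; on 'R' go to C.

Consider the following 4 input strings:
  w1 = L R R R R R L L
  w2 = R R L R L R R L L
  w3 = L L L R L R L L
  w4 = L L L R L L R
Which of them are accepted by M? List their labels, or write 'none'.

w1: B → B → B → B → B → B → B → B → B  → end B, accepted
w2: B → B → B → B → B → B → B → B → B → B  → end B, accepted
w3: B → B → B → B → B → B → B → B → B  → end B, accepted
w4: B → B → B → B → B → B → B → B  → end B, accepted

w1, w2, w3, w4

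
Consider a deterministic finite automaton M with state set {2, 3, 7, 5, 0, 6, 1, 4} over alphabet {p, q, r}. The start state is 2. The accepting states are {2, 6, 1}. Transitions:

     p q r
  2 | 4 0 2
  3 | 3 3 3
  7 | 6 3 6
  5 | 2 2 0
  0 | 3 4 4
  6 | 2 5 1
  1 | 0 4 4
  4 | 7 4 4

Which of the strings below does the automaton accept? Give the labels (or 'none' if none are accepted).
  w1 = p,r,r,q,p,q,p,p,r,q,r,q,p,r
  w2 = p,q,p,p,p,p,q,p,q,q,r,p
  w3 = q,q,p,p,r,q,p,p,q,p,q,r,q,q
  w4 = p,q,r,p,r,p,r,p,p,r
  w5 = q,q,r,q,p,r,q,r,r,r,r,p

w4

w1: 2 → 4 → 4 → 4 → 4 → 7 → 3 → 3 → 3 → 3 → 3 → 3 → 3 → 3 → 3  → end 3, rejected
w2: 2 → 4 → 4 → 7 → 6 → 2 → 4 → 4 → 7 → 3 → 3 → 3 → 3  → end 3, rejected
w3: 2 → 0 → 4 → 7 → 6 → 1 → 4 → 7 → 6 → 5 → 2 → 0 → 4 → 4 → 4  → end 4, rejected
w4: 2 → 4 → 4 → 4 → 7 → 6 → 2 → 2 → 4 → 7 → 6  → end 6, accepted
w5: 2 → 0 → 4 → 4 → 4 → 7 → 6 → 5 → 0 → 4 → 4 → 4 → 7  → end 7, rejected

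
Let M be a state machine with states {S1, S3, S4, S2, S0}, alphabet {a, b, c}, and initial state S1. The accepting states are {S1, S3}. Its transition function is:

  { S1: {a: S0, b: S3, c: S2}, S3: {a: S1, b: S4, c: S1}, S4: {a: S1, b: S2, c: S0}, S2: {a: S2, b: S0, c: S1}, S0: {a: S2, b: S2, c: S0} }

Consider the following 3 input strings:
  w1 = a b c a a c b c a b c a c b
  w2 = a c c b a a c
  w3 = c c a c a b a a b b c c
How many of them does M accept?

w1: S1 → S0 → S2 → S1 → S0 → S2 → S1 → S3 → S1 → S0 → S2 → S1 → S0 → S0 → S2  → end S2, rejected
w2: S1 → S0 → S0 → S0 → S2 → S2 → S2 → S1  → end S1, accepted
w3: S1 → S2 → S1 → S0 → S0 → S2 → S0 → S2 → S2 → S0 → S2 → S1 → S2  → end S2, rejected

1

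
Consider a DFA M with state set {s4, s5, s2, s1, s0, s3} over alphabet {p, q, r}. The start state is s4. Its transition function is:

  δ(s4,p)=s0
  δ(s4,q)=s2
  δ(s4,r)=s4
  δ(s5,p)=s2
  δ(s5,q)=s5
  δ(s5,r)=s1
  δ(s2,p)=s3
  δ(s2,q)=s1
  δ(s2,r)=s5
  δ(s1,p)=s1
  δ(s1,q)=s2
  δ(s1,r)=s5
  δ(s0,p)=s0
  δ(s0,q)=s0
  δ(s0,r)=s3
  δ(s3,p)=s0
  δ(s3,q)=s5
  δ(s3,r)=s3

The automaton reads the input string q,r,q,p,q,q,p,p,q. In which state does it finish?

s4 → s2 → s5 → s5 → s2 → s1 → s2 → s3 → s0 → s0

s0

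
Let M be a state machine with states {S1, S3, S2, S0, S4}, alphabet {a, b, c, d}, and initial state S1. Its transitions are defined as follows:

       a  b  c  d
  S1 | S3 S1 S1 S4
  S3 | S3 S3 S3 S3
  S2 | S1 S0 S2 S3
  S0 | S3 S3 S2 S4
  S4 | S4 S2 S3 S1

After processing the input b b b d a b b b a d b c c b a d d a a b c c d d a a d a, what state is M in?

start at S1
read 'b': S1 → S1
read 'b': S1 → S1
read 'b': S1 → S1
read 'd': S1 → S4
read 'a': S4 → S4
read 'b': S4 → S2
read 'b': S2 → S0
read 'b': S0 → S3
read 'a': S3 → S3
read 'd': S3 → S3
read 'b': S3 → S3
read 'c': S3 → S3
read 'c': S3 → S3
read 'b': S3 → S3
read 'a': S3 → S3
read 'd': S3 → S3
read 'd': S3 → S3
read 'a': S3 → S3
read 'a': S3 → S3
read 'b': S3 → S3
read 'c': S3 → S3
read 'c': S3 → S3
read 'd': S3 → S3
read 'd': S3 → S3
read 'a': S3 → S3
read 'a': S3 → S3
read 'd': S3 → S3
read 'a': S3 → S3

S3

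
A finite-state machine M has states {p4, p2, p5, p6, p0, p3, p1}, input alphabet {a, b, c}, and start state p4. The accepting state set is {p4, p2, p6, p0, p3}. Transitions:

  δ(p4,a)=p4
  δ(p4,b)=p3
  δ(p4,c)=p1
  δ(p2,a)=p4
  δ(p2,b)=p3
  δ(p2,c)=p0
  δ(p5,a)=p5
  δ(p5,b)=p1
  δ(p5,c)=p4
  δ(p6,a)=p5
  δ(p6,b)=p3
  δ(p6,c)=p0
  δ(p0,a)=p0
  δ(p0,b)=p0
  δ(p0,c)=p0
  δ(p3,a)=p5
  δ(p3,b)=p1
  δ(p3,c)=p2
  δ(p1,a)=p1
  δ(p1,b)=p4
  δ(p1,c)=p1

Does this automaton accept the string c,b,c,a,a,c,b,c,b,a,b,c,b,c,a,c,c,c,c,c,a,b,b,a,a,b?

p4 → p1 → p4 → p1 → p1 → p1 → p1 → p4 → p1 → p4 → p4 → p3 → p2 → p3 → p2 → p4 → p1 → p1 → p1 → p1 → p1 → p1 → p4 → p3 → p5 → p5 → p1
End state p1 is not accepting.

No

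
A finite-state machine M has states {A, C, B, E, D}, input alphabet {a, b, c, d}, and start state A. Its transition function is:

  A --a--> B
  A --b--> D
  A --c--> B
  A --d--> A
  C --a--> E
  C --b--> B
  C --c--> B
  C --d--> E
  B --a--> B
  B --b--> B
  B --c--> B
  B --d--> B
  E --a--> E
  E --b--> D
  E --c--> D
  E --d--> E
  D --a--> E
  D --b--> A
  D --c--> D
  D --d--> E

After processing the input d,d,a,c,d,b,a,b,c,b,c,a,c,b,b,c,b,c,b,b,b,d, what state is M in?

start at A
read 'd': A → A
read 'd': A → A
read 'a': A → B
read 'c': B → B
read 'd': B → B
read 'b': B → B
read 'a': B → B
read 'b': B → B
read 'c': B → B
read 'b': B → B
read 'c': B → B
read 'a': B → B
read 'c': B → B
read 'b': B → B
read 'b': B → B
read 'c': B → B
read 'b': B → B
read 'c': B → B
read 'b': B → B
read 'b': B → B
read 'b': B → B
read 'd': B → B

B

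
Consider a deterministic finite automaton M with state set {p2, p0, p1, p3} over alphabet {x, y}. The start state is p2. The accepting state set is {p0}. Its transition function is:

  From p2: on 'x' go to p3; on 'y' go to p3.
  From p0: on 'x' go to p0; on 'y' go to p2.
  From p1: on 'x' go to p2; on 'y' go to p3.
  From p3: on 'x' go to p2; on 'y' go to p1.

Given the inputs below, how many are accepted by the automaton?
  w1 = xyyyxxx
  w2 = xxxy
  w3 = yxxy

0

w1:
  start at p2
  read 'x': p2 → p3
  read 'y': p3 → p1
  read 'y': p1 → p3
  read 'y': p3 → p1
  read 'x': p1 → p2
  read 'x': p2 → p3
  read 'x': p3 → p2
  end p2, rejected
w2:
  start at p2
  read 'x': p2 → p3
  read 'x': p3 → p2
  read 'x': p2 → p3
  read 'y': p3 → p1
  end p1, rejected
w3:
  start at p2
  read 'y': p2 → p3
  read 'x': p3 → p2
  read 'x': p2 → p3
  read 'y': p3 → p1
  end p1, rejected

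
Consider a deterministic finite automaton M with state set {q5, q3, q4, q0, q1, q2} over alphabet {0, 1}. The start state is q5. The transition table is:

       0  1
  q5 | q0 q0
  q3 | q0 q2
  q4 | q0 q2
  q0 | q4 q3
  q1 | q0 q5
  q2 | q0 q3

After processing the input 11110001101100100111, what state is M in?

start at q5
read '1': q5 → q0
read '1': q0 → q3
read '1': q3 → q2
read '1': q2 → q3
read '0': q3 → q0
read '0': q0 → q4
read '0': q4 → q0
read '1': q0 → q3
read '1': q3 → q2
read '0': q2 → q0
read '1': q0 → q3
read '1': q3 → q2
read '0': q2 → q0
read '0': q0 → q4
read '1': q4 → q2
read '0': q2 → q0
read '0': q0 → q4
read '1': q4 → q2
read '1': q2 → q3
read '1': q3 → q2

q2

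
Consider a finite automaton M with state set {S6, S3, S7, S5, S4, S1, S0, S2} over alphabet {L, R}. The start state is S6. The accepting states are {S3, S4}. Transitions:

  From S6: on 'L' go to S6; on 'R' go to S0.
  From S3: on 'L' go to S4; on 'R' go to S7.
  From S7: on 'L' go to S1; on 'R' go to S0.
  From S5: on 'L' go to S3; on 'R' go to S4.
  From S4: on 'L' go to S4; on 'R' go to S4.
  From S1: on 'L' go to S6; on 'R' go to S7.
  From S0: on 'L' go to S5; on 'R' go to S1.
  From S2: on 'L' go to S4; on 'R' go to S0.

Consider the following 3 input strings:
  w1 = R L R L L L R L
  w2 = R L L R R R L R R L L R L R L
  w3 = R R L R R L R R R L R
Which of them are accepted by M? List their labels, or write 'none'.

w1, w2

w1: Trace: S6 -R-> S0 -L-> S5 -R-> S4 -L-> S4 -L-> S4 -L-> S4 -R-> S4 -L-> S4  → end S4, accepted
w2: Trace: S6 -R-> S0 -L-> S5 -L-> S3 -R-> S7 -R-> S0 -R-> S1 -L-> S6 -R-> S0 -R-> S1 -L-> S6 -L-> S6 -R-> S0 -L-> S5 -R-> S4 -L-> S4  → end S4, accepted
w3: Trace: S6 -R-> S0 -R-> S1 -L-> S6 -R-> S0 -R-> S1 -L-> S6 -R-> S0 -R-> S1 -R-> S7 -L-> S1 -R-> S7  → end S7, rejected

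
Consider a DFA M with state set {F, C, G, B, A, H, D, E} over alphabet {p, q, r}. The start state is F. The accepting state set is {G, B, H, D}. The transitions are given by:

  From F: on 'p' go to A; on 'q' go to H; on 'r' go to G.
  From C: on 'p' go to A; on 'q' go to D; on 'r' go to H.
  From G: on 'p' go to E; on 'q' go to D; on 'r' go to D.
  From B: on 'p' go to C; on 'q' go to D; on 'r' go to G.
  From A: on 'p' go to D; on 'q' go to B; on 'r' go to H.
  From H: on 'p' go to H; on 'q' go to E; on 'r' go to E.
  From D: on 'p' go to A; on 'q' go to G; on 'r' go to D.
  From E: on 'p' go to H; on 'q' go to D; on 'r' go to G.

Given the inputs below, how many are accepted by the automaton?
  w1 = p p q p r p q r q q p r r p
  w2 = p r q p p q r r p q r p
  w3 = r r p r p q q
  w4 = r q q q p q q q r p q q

w1: Trace: F -p-> A -p-> D -q-> G -p-> E -r-> G -p-> E -q-> D -r-> D -q-> G -q-> D -p-> A -r-> H -r-> E -p-> H  → end H, accepted
w2: Trace: F -p-> A -r-> H -q-> E -p-> H -p-> H -q-> E -r-> G -r-> D -p-> A -q-> B -r-> G -p-> E  → end E, rejected
w3: Trace: F -r-> G -r-> D -p-> A -r-> H -p-> H -q-> E -q-> D  → end D, accepted
w4: Trace: F -r-> G -q-> D -q-> G -q-> D -p-> A -q-> B -q-> D -q-> G -r-> D -p-> A -q-> B -q-> D  → end D, accepted

3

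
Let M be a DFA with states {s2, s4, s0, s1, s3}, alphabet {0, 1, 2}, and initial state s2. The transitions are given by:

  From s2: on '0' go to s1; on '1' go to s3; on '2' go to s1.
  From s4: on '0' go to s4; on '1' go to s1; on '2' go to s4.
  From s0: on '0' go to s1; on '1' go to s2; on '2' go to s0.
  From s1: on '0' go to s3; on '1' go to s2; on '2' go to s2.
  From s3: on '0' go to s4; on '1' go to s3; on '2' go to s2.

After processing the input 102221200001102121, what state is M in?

s2 → s3 → s4 → s4 → s4 → s4 → s1 → s2 → s1 → s3 → s4 → s4 → s1 → s2 → s1 → s2 → s3 → s2 → s3

s3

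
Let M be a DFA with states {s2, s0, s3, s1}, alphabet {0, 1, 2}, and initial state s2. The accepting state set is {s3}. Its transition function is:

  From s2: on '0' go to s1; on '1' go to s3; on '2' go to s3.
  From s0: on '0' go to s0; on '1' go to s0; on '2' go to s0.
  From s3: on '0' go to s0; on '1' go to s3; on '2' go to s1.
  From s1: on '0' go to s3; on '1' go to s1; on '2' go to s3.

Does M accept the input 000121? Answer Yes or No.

s2 → s1 → s3 → s0 → s0 → s0 → s0
End state s0 is not accepting.

No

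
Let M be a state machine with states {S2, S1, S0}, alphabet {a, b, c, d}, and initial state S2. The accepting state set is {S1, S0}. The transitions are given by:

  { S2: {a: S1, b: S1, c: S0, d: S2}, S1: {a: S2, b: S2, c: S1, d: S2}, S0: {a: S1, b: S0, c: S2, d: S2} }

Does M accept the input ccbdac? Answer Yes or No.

Yes

S2 → S0 → S2 → S1 → S2 → S1 → S1
End state S1 is accepting.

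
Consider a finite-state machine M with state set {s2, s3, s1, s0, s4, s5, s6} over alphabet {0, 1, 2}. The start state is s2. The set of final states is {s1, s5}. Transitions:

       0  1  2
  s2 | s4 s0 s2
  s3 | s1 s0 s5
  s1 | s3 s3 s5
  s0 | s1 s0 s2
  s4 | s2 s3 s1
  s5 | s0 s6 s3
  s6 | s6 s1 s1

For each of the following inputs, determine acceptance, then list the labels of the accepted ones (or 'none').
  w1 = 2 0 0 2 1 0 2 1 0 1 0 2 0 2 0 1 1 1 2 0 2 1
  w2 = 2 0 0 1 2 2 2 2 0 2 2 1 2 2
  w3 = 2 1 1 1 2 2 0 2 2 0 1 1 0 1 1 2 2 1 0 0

w1: Trace: s2 -2-> s2 -0-> s4 -0-> s2 -2-> s2 -1-> s0 -0-> s1 -2-> s5 -1-> s6 -0-> s6 -1-> s1 -0-> s3 -2-> s5 -0-> s0 -2-> s2 -0-> s4 -1-> s3 -1-> s0 -1-> s0 -2-> s2 -0-> s4 -2-> s1 -1-> s3  → end s3, rejected
w2: Trace: s2 -2-> s2 -0-> s4 -0-> s2 -1-> s0 -2-> s2 -2-> s2 -2-> s2 -2-> s2 -0-> s4 -2-> s1 -2-> s5 -1-> s6 -2-> s1 -2-> s5  → end s5, accepted
w3: Trace: s2 -2-> s2 -1-> s0 -1-> s0 -1-> s0 -2-> s2 -2-> s2 -0-> s4 -2-> s1 -2-> s5 -0-> s0 -1-> s0 -1-> s0 -0-> s1 -1-> s3 -1-> s0 -2-> s2 -2-> s2 -1-> s0 -0-> s1 -0-> s3  → end s3, rejected

w2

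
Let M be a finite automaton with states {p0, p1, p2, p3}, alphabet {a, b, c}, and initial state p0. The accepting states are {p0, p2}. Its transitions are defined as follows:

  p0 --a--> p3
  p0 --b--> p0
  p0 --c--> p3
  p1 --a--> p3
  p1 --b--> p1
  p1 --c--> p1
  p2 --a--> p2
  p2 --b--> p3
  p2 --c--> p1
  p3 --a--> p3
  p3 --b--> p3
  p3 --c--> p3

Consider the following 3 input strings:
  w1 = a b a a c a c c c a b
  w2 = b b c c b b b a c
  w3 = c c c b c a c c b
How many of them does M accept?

0

w1: p0 → p3 → p3 → p3 → p3 → p3 → p3 → p3 → p3 → p3 → p3 → p3  → end p3, rejected
w2: p0 → p0 → p0 → p3 → p3 → p3 → p3 → p3 → p3 → p3  → end p3, rejected
w3: p0 → p3 → p3 → p3 → p3 → p3 → p3 → p3 → p3 → p3  → end p3, rejected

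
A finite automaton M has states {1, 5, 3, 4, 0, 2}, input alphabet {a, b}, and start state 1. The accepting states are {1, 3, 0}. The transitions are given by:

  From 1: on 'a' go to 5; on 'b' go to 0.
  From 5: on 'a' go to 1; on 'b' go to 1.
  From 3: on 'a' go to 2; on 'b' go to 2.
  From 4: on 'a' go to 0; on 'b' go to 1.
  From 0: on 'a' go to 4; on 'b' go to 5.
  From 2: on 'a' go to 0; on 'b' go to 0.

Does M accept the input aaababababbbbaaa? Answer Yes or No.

No

Trace: 1 -a-> 5 -a-> 1 -a-> 5 -b-> 1 -a-> 5 -b-> 1 -a-> 5 -b-> 1 -a-> 5 -b-> 1 -b-> 0 -b-> 5 -b-> 1 -a-> 5 -a-> 1 -a-> 5
End state 5 is not accepting.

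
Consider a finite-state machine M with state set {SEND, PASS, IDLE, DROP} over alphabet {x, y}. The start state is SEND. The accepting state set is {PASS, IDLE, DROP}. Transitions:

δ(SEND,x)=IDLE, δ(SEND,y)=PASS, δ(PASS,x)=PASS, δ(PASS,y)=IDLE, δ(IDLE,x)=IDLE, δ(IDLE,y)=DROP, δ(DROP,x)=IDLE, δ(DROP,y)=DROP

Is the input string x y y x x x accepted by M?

start at SEND
read 'x': SEND → IDLE
read 'y': IDLE → DROP
read 'y': DROP → DROP
read 'x': DROP → IDLE
read 'x': IDLE → IDLE
read 'x': IDLE → IDLE
End state IDLE is accepting.

Yes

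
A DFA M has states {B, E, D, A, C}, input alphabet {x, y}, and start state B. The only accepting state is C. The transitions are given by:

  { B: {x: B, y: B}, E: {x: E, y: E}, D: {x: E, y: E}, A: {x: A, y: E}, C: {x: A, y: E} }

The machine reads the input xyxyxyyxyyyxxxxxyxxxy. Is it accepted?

B → B → B → B → B → B → B → B → B → B → B → B → B → B → B → B → B → B → B → B → B → B
End state B is not accepting.

No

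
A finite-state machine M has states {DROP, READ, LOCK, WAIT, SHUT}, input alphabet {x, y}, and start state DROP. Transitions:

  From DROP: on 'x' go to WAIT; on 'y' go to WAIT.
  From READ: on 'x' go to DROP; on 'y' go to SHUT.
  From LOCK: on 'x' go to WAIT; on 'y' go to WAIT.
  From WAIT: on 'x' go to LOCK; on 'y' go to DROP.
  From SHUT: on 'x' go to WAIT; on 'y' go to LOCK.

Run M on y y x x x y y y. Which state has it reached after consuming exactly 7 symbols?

DROP → WAIT → DROP → WAIT → LOCK → WAIT → DROP → WAIT
After 7 symbols: WAIT.

WAIT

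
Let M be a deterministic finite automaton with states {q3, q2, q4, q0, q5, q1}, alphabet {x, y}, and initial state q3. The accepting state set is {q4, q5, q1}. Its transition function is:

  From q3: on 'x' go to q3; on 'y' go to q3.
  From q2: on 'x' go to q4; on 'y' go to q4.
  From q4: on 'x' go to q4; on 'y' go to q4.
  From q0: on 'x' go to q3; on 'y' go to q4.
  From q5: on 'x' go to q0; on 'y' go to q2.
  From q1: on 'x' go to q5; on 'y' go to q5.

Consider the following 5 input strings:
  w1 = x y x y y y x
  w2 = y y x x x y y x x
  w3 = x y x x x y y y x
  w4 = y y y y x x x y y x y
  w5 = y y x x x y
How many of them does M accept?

0

w1: Trace: q3 -x-> q3 -y-> q3 -x-> q3 -y-> q3 -y-> q3 -y-> q3 -x-> q3  → end q3, rejected
w2: Trace: q3 -y-> q3 -y-> q3 -x-> q3 -x-> q3 -x-> q3 -y-> q3 -y-> q3 -x-> q3 -x-> q3  → end q3, rejected
w3: Trace: q3 -x-> q3 -y-> q3 -x-> q3 -x-> q3 -x-> q3 -y-> q3 -y-> q3 -y-> q3 -x-> q3  → end q3, rejected
w4: Trace: q3 -y-> q3 -y-> q3 -y-> q3 -y-> q3 -x-> q3 -x-> q3 -x-> q3 -y-> q3 -y-> q3 -x-> q3 -y-> q3  → end q3, rejected
w5: Trace: q3 -y-> q3 -y-> q3 -x-> q3 -x-> q3 -x-> q3 -y-> q3  → end q3, rejected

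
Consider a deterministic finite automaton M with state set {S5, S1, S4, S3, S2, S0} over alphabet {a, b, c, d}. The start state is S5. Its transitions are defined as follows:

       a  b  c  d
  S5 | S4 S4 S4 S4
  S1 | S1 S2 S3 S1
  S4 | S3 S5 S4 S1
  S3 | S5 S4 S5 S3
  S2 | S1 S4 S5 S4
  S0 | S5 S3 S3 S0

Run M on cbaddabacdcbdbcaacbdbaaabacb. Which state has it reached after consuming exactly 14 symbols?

S2

start at S5
read 'c': S5 → S4
read 'b': S4 → S5
read 'a': S5 → S4
read 'd': S4 → S1
read 'd': S1 → S1
read 'a': S1 → S1
read 'b': S1 → S2
read 'a': S2 → S1
read 'c': S1 → S3
read 'd': S3 → S3
read 'c': S3 → S5
read 'b': S5 → S4
read 'd': S4 → S1
read 'b': S1 → S2
After 14 symbols: S2.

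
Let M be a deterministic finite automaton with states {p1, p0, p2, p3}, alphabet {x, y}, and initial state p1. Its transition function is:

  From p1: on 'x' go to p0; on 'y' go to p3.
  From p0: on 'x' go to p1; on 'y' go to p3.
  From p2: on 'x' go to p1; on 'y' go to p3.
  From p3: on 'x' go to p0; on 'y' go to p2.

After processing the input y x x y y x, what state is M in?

p1 → p3 → p0 → p1 → p3 → p2 → p1

p1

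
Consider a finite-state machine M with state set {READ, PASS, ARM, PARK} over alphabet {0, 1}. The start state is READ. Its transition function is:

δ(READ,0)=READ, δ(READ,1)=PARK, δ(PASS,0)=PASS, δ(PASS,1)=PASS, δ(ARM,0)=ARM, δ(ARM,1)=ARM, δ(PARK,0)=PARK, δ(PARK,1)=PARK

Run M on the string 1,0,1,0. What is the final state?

READ → PARK → PARK → PARK → PARK

PARK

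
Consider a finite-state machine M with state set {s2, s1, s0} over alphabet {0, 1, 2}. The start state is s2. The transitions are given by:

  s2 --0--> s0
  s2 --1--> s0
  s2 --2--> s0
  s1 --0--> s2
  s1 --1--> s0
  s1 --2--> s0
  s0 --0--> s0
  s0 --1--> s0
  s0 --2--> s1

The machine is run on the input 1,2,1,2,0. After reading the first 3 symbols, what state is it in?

s0

s2 → s0 → s1 → s0
After 3 symbols: s0.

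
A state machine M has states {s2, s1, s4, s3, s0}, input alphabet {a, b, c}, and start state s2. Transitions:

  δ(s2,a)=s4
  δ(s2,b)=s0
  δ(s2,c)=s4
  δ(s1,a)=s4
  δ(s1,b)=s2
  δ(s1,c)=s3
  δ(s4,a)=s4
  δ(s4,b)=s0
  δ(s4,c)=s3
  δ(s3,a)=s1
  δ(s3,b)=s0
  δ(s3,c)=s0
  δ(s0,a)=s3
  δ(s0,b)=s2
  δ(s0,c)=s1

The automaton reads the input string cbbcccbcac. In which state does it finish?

start at s2
read 'c': s2 → s4
read 'b': s4 → s0
read 'b': s0 → s2
read 'c': s2 → s4
read 'c': s4 → s3
read 'c': s3 → s0
read 'b': s0 → s2
read 'c': s2 → s4
read 'a': s4 → s4
read 'c': s4 → s3

s3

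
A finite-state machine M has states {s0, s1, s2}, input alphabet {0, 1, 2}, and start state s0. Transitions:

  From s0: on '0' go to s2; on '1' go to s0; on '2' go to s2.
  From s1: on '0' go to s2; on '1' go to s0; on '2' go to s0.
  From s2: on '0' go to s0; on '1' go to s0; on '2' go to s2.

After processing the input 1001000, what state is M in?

s2

s0 → s0 → s2 → s0 → s0 → s2 → s0 → s2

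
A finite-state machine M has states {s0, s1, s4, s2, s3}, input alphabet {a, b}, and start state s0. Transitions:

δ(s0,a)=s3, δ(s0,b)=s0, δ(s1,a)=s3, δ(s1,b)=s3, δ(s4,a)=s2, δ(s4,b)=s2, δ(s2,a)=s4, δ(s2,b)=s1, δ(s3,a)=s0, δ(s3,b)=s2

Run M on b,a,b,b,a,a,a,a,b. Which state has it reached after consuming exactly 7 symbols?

Trace: s0 -b-> s0 -a-> s3 -b-> s2 -b-> s1 -a-> s3 -a-> s0 -a-> s3
After 7 symbols: s3.

s3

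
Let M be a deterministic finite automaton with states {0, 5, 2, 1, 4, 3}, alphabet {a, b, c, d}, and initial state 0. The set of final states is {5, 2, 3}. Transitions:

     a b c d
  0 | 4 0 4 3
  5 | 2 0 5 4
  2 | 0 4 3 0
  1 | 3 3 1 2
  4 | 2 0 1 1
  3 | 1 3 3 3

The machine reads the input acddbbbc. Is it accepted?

No

start at 0
read 'a': 0 → 4
read 'c': 4 → 1
read 'd': 1 → 2
read 'd': 2 → 0
read 'b': 0 → 0
read 'b': 0 → 0
read 'b': 0 → 0
read 'c': 0 → 4
End state 4 is not accepting.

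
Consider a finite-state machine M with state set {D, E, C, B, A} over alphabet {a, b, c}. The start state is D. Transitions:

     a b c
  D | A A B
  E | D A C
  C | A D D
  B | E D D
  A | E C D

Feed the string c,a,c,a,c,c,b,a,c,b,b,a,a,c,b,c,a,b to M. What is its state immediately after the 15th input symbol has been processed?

D

D → B → E → C → A → D → B → D → A → D → A → C → A → E → C → D
After 15 symbols: D.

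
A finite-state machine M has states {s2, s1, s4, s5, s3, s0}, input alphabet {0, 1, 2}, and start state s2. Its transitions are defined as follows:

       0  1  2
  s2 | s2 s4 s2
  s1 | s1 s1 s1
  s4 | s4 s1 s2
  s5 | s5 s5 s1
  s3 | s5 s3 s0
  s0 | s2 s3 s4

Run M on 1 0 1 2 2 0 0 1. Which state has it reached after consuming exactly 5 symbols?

s1

start at s2
read '1': s2 → s4
read '0': s4 → s4
read '1': s4 → s1
read '2': s1 → s1
read '2': s1 → s1
After 5 symbols: s1.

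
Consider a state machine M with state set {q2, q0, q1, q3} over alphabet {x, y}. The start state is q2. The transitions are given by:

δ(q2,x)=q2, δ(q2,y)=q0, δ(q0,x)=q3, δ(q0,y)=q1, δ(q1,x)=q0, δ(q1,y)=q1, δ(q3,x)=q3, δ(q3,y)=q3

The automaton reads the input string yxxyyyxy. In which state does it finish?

q3

Trace: q2 -y-> q0 -x-> q3 -x-> q3 -y-> q3 -y-> q3 -y-> q3 -x-> q3 -y-> q3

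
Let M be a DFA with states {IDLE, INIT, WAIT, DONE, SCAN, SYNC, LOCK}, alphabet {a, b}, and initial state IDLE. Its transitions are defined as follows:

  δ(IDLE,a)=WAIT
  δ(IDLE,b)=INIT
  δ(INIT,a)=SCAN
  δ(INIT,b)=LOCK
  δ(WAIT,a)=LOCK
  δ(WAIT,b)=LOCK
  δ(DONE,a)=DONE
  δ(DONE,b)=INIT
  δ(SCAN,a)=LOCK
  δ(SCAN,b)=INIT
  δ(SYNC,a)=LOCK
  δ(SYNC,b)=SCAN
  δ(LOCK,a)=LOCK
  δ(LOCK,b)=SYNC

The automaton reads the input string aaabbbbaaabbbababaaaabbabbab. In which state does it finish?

SYNC

start at IDLE
read 'a': IDLE → WAIT
read 'a': WAIT → LOCK
read 'a': LOCK → LOCK
read 'b': LOCK → SYNC
read 'b': SYNC → SCAN
read 'b': SCAN → INIT
read 'b': INIT → LOCK
read 'a': LOCK → LOCK
read 'a': LOCK → LOCK
read 'a': LOCK → LOCK
read 'b': LOCK → SYNC
read 'b': SYNC → SCAN
read 'b': SCAN → INIT
read 'a': INIT → SCAN
read 'b': SCAN → INIT
read 'a': INIT → SCAN
read 'b': SCAN → INIT
read 'a': INIT → SCAN
read 'a': SCAN → LOCK
read 'a': LOCK → LOCK
read 'a': LOCK → LOCK
read 'b': LOCK → SYNC
read 'b': SYNC → SCAN
read 'a': SCAN → LOCK
read 'b': LOCK → SYNC
read 'b': SYNC → SCAN
read 'a': SCAN → LOCK
read 'b': LOCK → SYNC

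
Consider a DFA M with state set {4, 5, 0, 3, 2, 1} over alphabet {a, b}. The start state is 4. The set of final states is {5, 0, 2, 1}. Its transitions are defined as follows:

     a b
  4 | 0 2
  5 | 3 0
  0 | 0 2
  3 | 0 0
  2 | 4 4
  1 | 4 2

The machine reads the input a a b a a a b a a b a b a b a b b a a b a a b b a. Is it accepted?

Trace: 4 -a-> 0 -a-> 0 -b-> 2 -a-> 4 -a-> 0 -a-> 0 -b-> 2 -a-> 4 -a-> 0 -b-> 2 -a-> 4 -b-> 2 -a-> 4 -b-> 2 -a-> 4 -b-> 2 -b-> 4 -a-> 0 -a-> 0 -b-> 2 -a-> 4 -a-> 0 -b-> 2 -b-> 4 -a-> 0
End state 0 is accepting.

Yes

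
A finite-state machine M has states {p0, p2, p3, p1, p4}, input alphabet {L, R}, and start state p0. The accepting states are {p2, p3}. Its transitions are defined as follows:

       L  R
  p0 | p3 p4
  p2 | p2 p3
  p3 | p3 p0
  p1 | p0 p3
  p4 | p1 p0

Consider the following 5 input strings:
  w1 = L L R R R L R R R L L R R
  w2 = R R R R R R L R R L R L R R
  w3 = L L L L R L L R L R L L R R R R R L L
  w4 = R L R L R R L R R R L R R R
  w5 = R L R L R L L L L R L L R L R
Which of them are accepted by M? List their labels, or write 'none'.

w3

w1:
  start at p0
  read 'L': p0 → p3
  read 'L': p3 → p3
  read 'R': p3 → p0
  read 'R': p0 → p4
  read 'R': p4 → p0
  read 'L': p0 → p3
  read 'R': p3 → p0
  read 'R': p0 → p4
  read 'R': p4 → p0
  read 'L': p0 → p3
  read 'L': p3 → p3
  read 'R': p3 → p0
  read 'R': p0 → p4
  end p4, rejected
w2:
  start at p0
  read 'R': p0 → p4
  read 'R': p4 → p0
  read 'R': p0 → p4
  read 'R': p4 → p0
  read 'R': p0 → p4
  read 'R': p4 → p0
  read 'L': p0 → p3
  read 'R': p3 → p0
  read 'R': p0 → p4
  read 'L': p4 → p1
  read 'R': p1 → p3
  read 'L': p3 → p3
  read 'R': p3 → p0
  read 'R': p0 → p4
  end p4, rejected
w3:
  start at p0
  read 'L': p0 → p3
  read 'L': p3 → p3
  read 'L': p3 → p3
  read 'L': p3 → p3
  read 'R': p3 → p0
  read 'L': p0 → p3
  read 'L': p3 → p3
  read 'R': p3 → p0
  read 'L': p0 → p3
  read 'R': p3 → p0
  read 'L': p0 → p3
  read 'L': p3 → p3
  read 'R': p3 → p0
  read 'R': p0 → p4
  read 'R': p4 → p0
  read 'R': p0 → p4
  read 'R': p4 → p0
  read 'L': p0 → p3
  read 'L': p3 → p3
  end p3, accepted
w4:
  start at p0
  read 'R': p0 → p4
  read 'L': p4 → p1
  read 'R': p1 → p3
  read 'L': p3 → p3
  read 'R': p3 → p0
  read 'R': p0 → p4
  read 'L': p4 → p1
  read 'R': p1 → p3
  read 'R': p3 → p0
  read 'R': p0 → p4
  read 'L': p4 → p1
  read 'R': p1 → p3
  read 'R': p3 → p0
  read 'R': p0 → p4
  end p4, rejected
w5:
  start at p0
  read 'R': p0 → p4
  read 'L': p4 → p1
  read 'R': p1 → p3
  read 'L': p3 → p3
  read 'R': p3 → p0
  read 'L': p0 → p3
  read 'L': p3 → p3
  read 'L': p3 → p3
  read 'L': p3 → p3
  read 'R': p3 → p0
  read 'L': p0 → p3
  read 'L': p3 → p3
  read 'R': p3 → p0
  read 'L': p0 → p3
  read 'R': p3 → p0
  end p0, rejected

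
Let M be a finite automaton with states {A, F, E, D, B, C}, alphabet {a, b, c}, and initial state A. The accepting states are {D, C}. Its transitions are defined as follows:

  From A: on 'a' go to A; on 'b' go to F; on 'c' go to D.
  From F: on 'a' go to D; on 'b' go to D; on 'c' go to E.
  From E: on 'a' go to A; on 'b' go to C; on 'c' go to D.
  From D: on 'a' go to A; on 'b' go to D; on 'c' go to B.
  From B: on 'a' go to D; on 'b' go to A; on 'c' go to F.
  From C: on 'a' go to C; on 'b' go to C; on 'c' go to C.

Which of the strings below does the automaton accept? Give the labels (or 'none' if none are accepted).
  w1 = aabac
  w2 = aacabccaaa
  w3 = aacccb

w3

w1:
  start at A
  read 'a': A → A
  read 'a': A → A
  read 'b': A → F
  read 'a': F → D
  read 'c': D → B
  end B, rejected
w2:
  start at A
  read 'a': A → A
  read 'a': A → A
  read 'c': A → D
  read 'a': D → A
  read 'b': A → F
  read 'c': F → E
  read 'c': E → D
  read 'a': D → A
  read 'a': A → A
  read 'a': A → A
  end A, rejected
w3:
  start at A
  read 'a': A → A
  read 'a': A → A
  read 'c': A → D
  read 'c': D → B
  read 'c': B → F
  read 'b': F → D
  end D, accepted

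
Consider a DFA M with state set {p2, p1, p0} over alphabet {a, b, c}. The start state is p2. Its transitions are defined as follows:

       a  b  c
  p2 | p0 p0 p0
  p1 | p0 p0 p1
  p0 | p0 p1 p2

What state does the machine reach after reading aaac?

p2

p2 → p0 → p0 → p0 → p2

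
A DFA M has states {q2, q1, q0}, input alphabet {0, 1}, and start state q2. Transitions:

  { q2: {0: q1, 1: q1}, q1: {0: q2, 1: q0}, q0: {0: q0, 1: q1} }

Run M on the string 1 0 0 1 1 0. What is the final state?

q2 → q1 → q2 → q1 → q0 → q1 → q2

q2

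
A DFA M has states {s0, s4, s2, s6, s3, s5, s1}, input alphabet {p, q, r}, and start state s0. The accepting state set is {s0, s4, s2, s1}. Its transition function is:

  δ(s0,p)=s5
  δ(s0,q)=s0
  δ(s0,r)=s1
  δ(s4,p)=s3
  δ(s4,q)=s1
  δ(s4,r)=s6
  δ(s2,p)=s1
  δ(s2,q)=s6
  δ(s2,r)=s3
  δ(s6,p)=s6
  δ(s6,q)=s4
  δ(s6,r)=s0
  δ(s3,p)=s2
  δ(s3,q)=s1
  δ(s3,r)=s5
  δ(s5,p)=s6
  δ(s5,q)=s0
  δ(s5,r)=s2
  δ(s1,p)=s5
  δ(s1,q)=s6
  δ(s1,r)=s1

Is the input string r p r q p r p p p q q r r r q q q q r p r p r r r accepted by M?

Yes

s0 → s1 → s5 → s2 → s6 → s6 → s0 → s5 → s6 → s6 → s4 → s1 → s1 → s1 → s1 → s6 → s4 → s1 → s6 → s0 → s5 → s2 → s1 → s1 → s1 → s1
End state s1 is accepting.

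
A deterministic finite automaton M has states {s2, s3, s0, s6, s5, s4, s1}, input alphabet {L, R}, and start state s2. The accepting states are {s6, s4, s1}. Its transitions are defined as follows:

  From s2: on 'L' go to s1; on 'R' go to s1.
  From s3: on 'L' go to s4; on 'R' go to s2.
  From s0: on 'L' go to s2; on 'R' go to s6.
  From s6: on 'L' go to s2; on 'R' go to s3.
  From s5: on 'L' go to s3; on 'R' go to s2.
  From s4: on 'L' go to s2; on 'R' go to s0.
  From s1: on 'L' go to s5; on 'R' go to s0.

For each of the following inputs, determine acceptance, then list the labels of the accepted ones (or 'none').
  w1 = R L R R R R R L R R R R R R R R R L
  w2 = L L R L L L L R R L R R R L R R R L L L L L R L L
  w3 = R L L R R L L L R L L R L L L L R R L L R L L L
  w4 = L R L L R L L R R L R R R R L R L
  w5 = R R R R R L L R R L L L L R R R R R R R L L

w1: s2 → s1 → s5 → s2 → s1 → s0 → s6 → s3 → s4 → s0 → s6 → s3 → s2 → s1 → s0 → s6 → s3 → s2 → s1  → end s1, accepted
w2: s2 → s1 → s5 → s2 → s1 → s5 → s3 → s4 → s0 → s6 → s2 → s1 → s0 → s6 → s2 → s1 → s0 → s6 → s2 → s1 → s5 → s3 → s4 → s0 → s2 → s1  → end s1, accepted
w3: s2 → s1 → s5 → s3 → s2 → s1 → s5 → s3 → s4 → s0 → s2 → s1 → s0 → s2 → s1 → s5 → s3 → s2 → s1 → s5 → s3 → s2 → s1 → s5 → s3  → end s3, rejected
w4: s2 → s1 → s0 → s2 → s1 → s0 → s2 → s1 → s0 → s6 → s2 → s1 → s0 → s6 → s3 → s4 → s0 → s2  → end s2, rejected
w5: s2 → s1 → s0 → s6 → s3 → s2 → s1 → s5 → s2 → s1 → s5 → s3 → s4 → s2 → s1 → s0 → s6 → s3 → s2 → s1 → s0 → s2 → s1  → end s1, accepted

w1, w2, w5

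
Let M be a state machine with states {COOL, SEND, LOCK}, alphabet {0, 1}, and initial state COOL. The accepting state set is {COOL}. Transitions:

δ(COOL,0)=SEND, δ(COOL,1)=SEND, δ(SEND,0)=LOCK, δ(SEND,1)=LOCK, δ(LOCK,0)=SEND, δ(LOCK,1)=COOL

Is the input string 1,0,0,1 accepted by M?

No

start at COOL
read '1': COOL → SEND
read '0': SEND → LOCK
read '0': LOCK → SEND
read '1': SEND → LOCK
End state LOCK is not accepting.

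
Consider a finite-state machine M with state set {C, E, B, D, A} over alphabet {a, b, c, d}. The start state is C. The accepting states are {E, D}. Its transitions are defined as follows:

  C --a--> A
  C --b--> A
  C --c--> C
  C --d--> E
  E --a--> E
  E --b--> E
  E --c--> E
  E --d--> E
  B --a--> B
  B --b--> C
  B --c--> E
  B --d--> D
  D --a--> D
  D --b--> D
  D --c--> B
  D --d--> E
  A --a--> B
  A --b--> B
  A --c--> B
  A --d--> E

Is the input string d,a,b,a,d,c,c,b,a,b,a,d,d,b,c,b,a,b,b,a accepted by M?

Yes

C → E → E → E → E → E → E → E → E → E → E → E → E → E → E → E → E → E → E → E → E
End state E is accepting.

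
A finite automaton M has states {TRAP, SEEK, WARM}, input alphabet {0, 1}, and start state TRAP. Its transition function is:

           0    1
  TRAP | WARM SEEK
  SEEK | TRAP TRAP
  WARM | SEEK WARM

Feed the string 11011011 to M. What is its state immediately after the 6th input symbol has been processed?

TRAP → SEEK → TRAP → WARM → WARM → WARM → SEEK
After 6 symbols: SEEK.

SEEK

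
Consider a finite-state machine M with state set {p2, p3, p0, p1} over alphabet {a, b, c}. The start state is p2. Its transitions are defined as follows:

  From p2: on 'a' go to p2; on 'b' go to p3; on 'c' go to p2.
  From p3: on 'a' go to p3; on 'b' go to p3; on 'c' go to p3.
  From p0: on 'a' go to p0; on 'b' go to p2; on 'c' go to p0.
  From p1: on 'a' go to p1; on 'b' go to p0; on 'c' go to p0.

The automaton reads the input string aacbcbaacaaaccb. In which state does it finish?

p3

Trace: p2 -a-> p2 -a-> p2 -c-> p2 -b-> p3 -c-> p3 -b-> p3 -a-> p3 -a-> p3 -c-> p3 -a-> p3 -a-> p3 -a-> p3 -c-> p3 -c-> p3 -b-> p3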